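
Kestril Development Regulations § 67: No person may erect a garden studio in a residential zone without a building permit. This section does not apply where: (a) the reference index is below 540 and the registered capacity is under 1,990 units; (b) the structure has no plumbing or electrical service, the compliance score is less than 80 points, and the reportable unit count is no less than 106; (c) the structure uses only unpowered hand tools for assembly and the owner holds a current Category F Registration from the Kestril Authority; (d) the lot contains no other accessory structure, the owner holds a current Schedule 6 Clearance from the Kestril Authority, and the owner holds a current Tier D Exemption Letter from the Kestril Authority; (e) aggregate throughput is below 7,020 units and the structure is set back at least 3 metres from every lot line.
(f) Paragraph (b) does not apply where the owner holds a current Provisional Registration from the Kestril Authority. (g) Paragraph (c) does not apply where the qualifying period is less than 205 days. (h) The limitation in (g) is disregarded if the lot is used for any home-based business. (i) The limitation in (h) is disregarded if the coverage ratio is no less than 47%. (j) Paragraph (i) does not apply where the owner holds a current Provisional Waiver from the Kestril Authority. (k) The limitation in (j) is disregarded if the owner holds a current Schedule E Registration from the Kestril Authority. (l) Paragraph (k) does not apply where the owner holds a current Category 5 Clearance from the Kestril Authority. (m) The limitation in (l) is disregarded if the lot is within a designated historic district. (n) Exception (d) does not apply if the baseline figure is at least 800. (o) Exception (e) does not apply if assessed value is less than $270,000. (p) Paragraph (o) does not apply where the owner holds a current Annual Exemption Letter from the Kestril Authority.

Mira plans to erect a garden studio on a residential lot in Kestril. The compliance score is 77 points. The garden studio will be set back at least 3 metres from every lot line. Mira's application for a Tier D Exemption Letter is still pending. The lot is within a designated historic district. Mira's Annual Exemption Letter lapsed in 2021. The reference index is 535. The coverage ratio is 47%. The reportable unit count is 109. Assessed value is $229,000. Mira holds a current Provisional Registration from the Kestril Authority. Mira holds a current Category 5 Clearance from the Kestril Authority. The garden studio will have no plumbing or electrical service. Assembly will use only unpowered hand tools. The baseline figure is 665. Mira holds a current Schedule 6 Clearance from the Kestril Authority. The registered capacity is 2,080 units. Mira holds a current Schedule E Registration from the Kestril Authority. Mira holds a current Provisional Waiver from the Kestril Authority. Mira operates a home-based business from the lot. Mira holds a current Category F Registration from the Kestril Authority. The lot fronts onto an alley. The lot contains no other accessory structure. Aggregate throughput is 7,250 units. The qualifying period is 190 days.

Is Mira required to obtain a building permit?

Exception (a) requires that the registered capacity is under 1,990 units; but the registered capacity is 2,080 units, not under 1,990 units, so (a) is unavailable.
Exception (b) is satisfied on its face — there is no plumbing or electrical service; the compliance score is 77 points, less than the 80 points limit; the reportable unit count is 109, meeting the 106 threshold. But applying paragraph (f): (f) operates against (b): a current Provisional Registration is held. Exception (b) does not apply.
Exception (c)'s conditions are all satisfied: assembly uses only hand tools; a current Category F Registration is held. Turning to paragraphs (g)–(m): (g) is triggered — the qualifying period is 190 days, less than the 205 days limit. (h) is triggered (a home-based business operates on the lot), but yields to (i): (i) applies — the coverage ratio is 47%, meeting the 47% threshold. (j) operates (a current Provisional Waiver is held), but is itself disapplied by (k): (k) operates against (j): a current Schedule E Registration is held. (l) is triggered (a current Category 5 Clearance is held), but yields to (m): (m) applies — the lot is in a historic district. (c) is therefore removed.
Exception (d) does not apply: the Tier D Exemption Letter is not current.
Exception (e) does not apply: aggregate throughput is 7,250 units, not below 7,020 units.
No exception displaces § 67.

Yes — Mira must obtain a building permit.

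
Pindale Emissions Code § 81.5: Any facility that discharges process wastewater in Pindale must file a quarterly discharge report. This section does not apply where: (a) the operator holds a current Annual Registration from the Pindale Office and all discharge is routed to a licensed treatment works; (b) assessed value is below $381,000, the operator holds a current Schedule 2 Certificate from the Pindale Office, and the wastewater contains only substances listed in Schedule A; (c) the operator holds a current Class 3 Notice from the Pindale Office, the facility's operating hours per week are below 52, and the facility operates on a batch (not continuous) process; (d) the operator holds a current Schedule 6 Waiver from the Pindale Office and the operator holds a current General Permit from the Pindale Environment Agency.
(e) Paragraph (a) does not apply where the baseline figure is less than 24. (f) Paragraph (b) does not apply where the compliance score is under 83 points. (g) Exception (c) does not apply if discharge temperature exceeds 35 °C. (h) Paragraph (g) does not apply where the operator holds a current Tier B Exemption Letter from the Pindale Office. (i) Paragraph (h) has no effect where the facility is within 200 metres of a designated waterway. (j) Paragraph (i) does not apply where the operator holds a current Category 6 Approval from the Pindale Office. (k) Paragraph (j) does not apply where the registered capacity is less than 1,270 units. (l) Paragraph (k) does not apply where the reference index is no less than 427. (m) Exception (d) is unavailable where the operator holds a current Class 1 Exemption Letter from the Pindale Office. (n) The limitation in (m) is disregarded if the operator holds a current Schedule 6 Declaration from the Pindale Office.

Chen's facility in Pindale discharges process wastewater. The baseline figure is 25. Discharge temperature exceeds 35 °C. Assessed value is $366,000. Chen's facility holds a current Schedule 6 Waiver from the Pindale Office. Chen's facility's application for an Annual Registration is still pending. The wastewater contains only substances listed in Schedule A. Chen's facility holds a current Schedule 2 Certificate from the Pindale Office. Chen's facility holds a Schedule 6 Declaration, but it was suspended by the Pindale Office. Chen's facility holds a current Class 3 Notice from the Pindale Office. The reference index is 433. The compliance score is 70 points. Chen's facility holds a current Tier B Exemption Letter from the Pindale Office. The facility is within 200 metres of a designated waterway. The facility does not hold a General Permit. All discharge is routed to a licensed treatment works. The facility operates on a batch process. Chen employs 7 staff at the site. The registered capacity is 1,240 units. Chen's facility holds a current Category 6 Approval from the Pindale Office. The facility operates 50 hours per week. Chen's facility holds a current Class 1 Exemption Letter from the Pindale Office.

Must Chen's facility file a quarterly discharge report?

No — exception (c) applies; Chen's facility is not required to file a quarterly discharge report.

Exception (a) requires that the operator holds a current Annual Registration from the Pindale Office; but there is no Annual Registration in force, so (a) is unavailable.
Exception (b): assessed value is $366,000, below the $381,000 limit; a current Schedule 2 Certificate is held; the wastewater is Schedule-A-only — every condition holds. Turning to paragraph (f): (f) operates against (b): the compliance score is 70 points, under the 83 points limit. (b) is therefore removed.
Exception (c) is satisfied on its face — a current Class 3 Notice is held; the facility's operating hours per week are 50, below the 52 limit; the facility operates on a batch process. Under paragraphs (g)–(l): (g) would limit (c) — discharge temperature exceeds 35 °C — but (h) sets (g) aside: (h) operates against (g): a current Tier B Exemption Letter is held. (i) operates (the facility is within 200 m of a designated waterway), but is itself disapplied by (j): (j) operates against (i): a current Category 6 Approval is held. (k) operates (the registered capacity is 1,240 units, less than the 1,270 units limit), but is set aside by (l): (l) operates against (k): the reference index is 433, meeting the 427 threshold. So (c) applies.
Exception (d) requires that the operator holds a current General Permit from the Pindale Environment Agency; but no General Permit is held, so (d) is unavailable.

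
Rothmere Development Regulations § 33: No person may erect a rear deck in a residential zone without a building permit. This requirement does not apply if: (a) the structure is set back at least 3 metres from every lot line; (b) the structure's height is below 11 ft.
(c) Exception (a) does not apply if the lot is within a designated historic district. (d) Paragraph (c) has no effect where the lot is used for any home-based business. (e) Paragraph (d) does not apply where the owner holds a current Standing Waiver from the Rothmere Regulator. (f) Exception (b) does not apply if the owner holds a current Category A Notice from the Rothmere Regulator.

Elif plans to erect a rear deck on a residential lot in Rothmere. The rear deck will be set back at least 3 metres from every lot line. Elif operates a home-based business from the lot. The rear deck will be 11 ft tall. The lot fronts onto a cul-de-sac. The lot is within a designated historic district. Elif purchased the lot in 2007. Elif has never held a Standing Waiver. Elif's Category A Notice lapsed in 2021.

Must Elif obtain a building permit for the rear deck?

No — exception (a) applies; Elif does not need a building permit.

Exception (a): the setback is at least 3 m on every side — every condition holds. Under paragraphs (c)–(e): (c) operates (the lot is in a historic district), but is overridden by (d): (d) operates against (c): a home-based business operates on the lot. (e) is not triggered (the Standing Waiver is not current), so (d) stands. (a) remains available.
Exception (b) does not apply: the structure's height is 11 ft, not below 11 ft.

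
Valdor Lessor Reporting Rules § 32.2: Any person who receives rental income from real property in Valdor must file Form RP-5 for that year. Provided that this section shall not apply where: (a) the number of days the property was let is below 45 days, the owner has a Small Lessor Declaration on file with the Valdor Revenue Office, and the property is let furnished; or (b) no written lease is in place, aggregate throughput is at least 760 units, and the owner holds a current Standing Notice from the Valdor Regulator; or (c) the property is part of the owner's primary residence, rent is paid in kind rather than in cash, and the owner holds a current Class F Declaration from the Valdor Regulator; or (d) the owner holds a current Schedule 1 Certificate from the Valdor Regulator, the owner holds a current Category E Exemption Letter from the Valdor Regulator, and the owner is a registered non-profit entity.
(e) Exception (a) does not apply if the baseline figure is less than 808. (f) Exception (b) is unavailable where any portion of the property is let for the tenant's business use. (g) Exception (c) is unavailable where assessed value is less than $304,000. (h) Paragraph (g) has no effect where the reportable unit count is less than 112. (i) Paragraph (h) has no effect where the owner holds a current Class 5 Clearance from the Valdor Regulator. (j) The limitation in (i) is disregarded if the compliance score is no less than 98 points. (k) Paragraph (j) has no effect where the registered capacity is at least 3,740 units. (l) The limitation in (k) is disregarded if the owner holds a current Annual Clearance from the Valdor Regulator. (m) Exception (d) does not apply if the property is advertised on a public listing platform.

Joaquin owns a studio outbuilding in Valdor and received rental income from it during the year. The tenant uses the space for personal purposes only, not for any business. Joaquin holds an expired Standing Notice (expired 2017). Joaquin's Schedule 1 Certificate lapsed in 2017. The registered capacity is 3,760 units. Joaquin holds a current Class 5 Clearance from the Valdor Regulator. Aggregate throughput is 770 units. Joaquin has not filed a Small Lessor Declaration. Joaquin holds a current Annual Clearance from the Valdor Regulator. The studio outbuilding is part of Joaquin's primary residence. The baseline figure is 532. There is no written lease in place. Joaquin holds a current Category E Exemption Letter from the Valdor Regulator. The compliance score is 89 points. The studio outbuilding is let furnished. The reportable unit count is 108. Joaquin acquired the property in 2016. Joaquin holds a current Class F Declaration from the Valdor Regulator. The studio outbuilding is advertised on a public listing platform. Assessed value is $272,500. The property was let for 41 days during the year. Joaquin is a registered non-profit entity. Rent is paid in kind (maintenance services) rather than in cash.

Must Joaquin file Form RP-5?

Exception (a) requires that the owner has a Small Lessor Declaration on file with the Valdor Revenue Office; but no Small Lessor Declaration is on file, so (a) is unavailable.
Exception (b) requires that the owner holds a current Standing Notice from the Valdor Regulator; but there is no Standing Notice in force, so (b) is unavailable.
Exception (c)'s conditions are all satisfied: the studio outbuilding is part of the primary residence; rent is paid in kind; a current Class F Declaration is held. However, paragraphs (g)–(l) must be considered: (g) operates against (c): assessed value is $272,500, less than the $304,000 limit. (h) would limit (g) — the reportable unit count is 108, less than the 112 limit — but (i) sets (h) aside: (i) applies — a current Class 5 Clearance is held. (j) is inapplicable (the compliance score is 89 points, short of 98 points), so (i) stands. Exception (c) does not apply.
Exception (d) fails — the Schedule 1 Certificate is not current.
No exception applies. The general rule governs.

Yes — Joaquin must file Form RP-5.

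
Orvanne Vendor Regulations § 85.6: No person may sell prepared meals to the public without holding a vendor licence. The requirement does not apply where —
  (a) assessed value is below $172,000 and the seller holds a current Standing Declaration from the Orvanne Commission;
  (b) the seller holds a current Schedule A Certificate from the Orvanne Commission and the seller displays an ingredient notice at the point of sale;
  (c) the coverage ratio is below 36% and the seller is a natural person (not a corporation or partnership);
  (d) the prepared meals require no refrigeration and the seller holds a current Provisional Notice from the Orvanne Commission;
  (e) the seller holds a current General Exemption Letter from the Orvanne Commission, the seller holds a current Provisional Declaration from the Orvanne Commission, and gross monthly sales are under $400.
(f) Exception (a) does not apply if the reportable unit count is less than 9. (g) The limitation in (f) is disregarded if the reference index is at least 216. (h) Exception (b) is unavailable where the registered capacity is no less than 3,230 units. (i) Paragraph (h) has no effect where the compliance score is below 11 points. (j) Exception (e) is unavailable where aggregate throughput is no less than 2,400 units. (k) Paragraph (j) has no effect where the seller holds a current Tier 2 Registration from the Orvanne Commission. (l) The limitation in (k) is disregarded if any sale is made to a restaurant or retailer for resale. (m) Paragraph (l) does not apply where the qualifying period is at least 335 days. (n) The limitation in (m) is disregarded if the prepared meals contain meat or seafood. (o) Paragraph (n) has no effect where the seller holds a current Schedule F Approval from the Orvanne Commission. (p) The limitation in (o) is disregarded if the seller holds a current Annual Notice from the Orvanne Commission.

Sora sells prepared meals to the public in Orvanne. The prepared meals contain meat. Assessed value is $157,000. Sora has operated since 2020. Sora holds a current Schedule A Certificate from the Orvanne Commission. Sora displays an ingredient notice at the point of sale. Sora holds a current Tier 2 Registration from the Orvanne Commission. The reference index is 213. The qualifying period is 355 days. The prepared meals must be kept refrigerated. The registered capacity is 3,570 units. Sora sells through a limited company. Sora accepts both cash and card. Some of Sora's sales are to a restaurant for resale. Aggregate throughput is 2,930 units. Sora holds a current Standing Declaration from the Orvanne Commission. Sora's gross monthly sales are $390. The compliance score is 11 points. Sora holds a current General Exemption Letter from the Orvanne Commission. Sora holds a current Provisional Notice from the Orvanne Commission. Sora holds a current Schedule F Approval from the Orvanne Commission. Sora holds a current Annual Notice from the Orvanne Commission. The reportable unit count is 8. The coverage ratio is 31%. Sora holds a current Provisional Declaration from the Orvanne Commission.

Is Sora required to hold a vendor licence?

Exception (a) is satisfied on its face — assessed value is $157,000, below the $172,000 limit; a current Standing Declaration is held. Turning to paragraphs (f)–(g): (f) operates against (a): the reportable unit count is 8, less than the 9 limit. (g) is not engaged (the reference index is 213, short of 216), so (f) stands. (a) is therefore removed.
Exception (b) is satisfied on its face — a current Schedule A Certificate is held; an ingredient notice is displayed. But: (h) operates against (b): the registered capacity is 3,570 units, meeting the 3,230 units threshold. (i) does not operate here (the compliance score is 11 points, not below 11 points), so (h) stands. So (b) is unavailable.
Exception (c) fails — the seller operates through a limited company.
Exception (d) fails — the prepared meals require refrigeration.
Exception (e) is satisfied on its face — a current General Exemption Letter is held; a current Provisional Declaration is held; gross monthly sales are $390, under the $400 limit. But applying paragraphs (j)–(p): (j) operates against (e): aggregate throughput is 2,930 units, meeting the 2,400 units threshold. (k) would limit (j) — a current Tier 2 Registration is held — but (l) sets (k) aside: (l) is engaged — some sales are to a restaurant for resale. (m) would limit (l) — the qualifying period is 355 days, meeting the 335 days threshold — but (n) sets (m) aside: (n) operates against (m): the prepared meals contain meat. (o) is triggered (a current Schedule F Approval is held), but is set aside by (p): (p) applies — a current Annual Notice is held. Exception (e) does not apply.
None of the exceptions is available; § 85.6 applies in full.

Yes — Sora must hold a vendor licence.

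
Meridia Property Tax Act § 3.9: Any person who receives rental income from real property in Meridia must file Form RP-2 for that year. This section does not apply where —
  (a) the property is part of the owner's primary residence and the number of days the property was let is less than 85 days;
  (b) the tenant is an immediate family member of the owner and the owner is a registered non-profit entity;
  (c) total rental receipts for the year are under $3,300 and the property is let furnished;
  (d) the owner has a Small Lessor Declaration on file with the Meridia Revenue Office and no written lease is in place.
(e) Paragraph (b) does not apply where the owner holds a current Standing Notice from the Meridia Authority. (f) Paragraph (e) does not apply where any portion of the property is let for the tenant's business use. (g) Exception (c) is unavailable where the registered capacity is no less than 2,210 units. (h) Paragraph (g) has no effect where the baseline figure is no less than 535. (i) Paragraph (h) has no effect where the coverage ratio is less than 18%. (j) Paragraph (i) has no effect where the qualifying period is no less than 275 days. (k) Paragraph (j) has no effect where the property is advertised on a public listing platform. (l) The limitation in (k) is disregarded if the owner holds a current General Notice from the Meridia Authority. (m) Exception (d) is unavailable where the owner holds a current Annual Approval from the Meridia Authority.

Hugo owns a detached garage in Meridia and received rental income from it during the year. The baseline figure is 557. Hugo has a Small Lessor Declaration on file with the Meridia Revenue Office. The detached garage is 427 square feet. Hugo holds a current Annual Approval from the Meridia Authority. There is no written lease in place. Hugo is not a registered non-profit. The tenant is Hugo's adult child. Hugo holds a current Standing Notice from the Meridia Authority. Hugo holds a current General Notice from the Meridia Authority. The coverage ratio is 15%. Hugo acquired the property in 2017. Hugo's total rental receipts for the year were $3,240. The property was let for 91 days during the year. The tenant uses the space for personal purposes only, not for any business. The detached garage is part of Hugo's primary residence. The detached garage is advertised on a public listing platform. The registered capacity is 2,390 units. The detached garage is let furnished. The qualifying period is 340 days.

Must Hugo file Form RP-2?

Exception (a) does not apply: the number of days the property was let is 91 days, not less than 85 days.
Exception (b) requires that the owner is a registered non-profit entity; but Hugo is not a registered non-profit, so (b) is unavailable.
Exception (c) is satisfied on its face — total rental receipts for the year are $3,240, under the $3,300 limit; the property is let furnished. As to paragraphs (g)–(l): (g) is triggered (the registered capacity is 2,390 units, meeting the 2,210 units threshold), but is overridden by (h): (h) applies — the baseline figure is 557, meeting the 535 threshold. (i) is triggered (the coverage ratio is 15%, less than the 18% limit), but is itself disapplied by (j): (j) is engaged — the qualifying period is 340 days, meeting the 275 days threshold. (k) would limit (j) — the property is publicly advertised — but (l) sets (k) aside: (l) is triggered — a current General Notice is held. Exception (c) stands.
Exception (d): a Small Lessor Declaration is on file; there is no written lease — every condition holds. But: (m) applies — a current Annual Approval is held. Exception (d) does not apply.

No — exception (c) applies; Hugo is not required to file Form RP-2.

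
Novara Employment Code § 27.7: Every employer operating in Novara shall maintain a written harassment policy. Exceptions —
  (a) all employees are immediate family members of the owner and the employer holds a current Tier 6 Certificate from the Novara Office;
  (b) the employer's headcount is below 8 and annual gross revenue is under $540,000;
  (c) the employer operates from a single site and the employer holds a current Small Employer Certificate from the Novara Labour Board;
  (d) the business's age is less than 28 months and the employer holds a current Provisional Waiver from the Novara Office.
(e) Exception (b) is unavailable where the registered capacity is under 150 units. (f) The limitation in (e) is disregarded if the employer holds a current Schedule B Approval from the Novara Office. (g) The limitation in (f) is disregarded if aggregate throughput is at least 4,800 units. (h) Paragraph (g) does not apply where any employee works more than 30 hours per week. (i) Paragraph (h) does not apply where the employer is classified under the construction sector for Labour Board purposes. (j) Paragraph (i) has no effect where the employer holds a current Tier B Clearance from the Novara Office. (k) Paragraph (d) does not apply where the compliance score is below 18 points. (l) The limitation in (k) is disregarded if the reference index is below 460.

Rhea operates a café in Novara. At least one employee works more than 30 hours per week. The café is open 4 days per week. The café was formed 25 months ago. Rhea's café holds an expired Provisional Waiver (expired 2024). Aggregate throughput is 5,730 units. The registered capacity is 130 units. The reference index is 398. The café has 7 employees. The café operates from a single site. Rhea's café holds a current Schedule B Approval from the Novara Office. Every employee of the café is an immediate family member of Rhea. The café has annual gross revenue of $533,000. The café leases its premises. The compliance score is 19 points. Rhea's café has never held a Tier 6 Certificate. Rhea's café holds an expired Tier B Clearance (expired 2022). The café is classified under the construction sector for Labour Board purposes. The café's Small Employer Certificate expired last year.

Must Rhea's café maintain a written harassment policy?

Exception (a) requires that the employer holds a current Tier 6 Certificate from the Novara Office; but no current Tier 6 Certificate is held, so (a) is unavailable.
Exception (b)'s conditions are all satisfied: the employer's headcount is 7, below the 8 limit; annual gross revenue is $533,000, under the $540,000 limit. However, paragraphs (e)–(j) must be considered: (e) operates against (b): the registered capacity is 130 units, under the 150 units limit. (f) applies (a current Schedule B Approval is held), but is overridden by (g): (g) operates against (f): aggregate throughput is 5,730 units, meeting the 4,800 units threshold. (h) applies (at least one employee exceeds 30 hours/week), but yields to (i): (i) operates against (h): the café is classified under the construction sector. (j), which would lift (i), is inapplicable — there is no Tier B Clearance in force. (b) is therefore removed.
Exception (c) requires that the employer holds a current Small Employer Certificate from the Novara Labour Board; but the Small Employer Certificate has expired, so (c) is unavailable.
Exception (d) fails — there is no Provisional Waiver in force.
No exception is made out. Rhea's café falls within the general rule.

Yes — Rhea's café must maintain a written harassment policy.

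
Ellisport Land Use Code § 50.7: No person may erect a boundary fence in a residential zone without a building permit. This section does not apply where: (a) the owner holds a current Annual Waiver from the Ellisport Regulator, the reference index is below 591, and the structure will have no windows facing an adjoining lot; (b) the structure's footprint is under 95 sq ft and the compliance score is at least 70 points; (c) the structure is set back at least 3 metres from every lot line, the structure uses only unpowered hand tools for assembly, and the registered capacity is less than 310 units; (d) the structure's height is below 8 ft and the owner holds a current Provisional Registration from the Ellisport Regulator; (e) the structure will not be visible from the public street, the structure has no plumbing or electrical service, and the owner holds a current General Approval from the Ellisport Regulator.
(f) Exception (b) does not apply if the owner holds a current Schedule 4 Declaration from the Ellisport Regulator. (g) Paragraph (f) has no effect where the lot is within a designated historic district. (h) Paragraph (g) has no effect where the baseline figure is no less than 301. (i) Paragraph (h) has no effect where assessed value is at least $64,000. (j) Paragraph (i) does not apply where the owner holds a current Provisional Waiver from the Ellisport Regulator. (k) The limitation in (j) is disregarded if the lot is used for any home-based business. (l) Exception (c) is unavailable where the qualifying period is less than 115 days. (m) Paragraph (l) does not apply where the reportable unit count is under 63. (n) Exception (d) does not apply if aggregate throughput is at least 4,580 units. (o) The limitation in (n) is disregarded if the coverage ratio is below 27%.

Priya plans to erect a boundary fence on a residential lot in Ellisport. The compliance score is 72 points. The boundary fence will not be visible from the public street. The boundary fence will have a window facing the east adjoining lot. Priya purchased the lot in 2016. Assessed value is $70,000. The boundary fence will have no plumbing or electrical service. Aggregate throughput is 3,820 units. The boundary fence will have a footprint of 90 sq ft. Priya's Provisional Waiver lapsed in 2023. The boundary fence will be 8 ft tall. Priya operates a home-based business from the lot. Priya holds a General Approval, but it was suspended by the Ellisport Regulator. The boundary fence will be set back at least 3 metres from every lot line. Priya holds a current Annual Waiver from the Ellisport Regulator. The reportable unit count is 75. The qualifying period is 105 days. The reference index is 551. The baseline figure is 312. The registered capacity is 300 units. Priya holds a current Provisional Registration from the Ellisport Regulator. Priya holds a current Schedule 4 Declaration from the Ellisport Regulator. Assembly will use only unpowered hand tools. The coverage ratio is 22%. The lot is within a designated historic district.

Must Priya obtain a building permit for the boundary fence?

No — exception (b) applies; Priya does not need a building permit.

Exception (a) requires that the structure will have no windows facing an adjoining lot; but a window faces an adjoining lot, so (a) is unavailable.
Exception (b)'s conditions are all satisfied: the structure's footprint is 90 sq ft, under the 95 sq ft limit; the compliance score is 72 points, meeting the 70 points threshold. Considering the limiting provisions: (f) would limit (b) — a current Schedule 4 Declaration is held — but (g) sets (f) aside: (g) operates against (f): the lot is in a historic district. (h) is engaged (the baseline figure is 312, meeting the 301 threshold), but is overridden by (i): (i) applies — assessed value is $70,000, meeting the $64,000 threshold. (j) is inapplicable (the Provisional Waiver is not current), so (i) stands. Exception (b) stands.
All of (c)'s requirements are met (the setback is at least 3 m on every side; assembly uses only hand tools; the registered capacity is 300 units, less than the 310 units limit). However, paragraphs (l)–(m) must be considered: (l) is engaged — the qualifying period is 105 days, less than the 115 days limit. (m), which would lift (l), does not operate here — the reportable unit count is 75, not under 63. So (c) is unavailable.
Exception (d) does not apply: the structure's height is 8 ft, not below 8 ft.
Exception (e) does not apply: there is no General Approval in force.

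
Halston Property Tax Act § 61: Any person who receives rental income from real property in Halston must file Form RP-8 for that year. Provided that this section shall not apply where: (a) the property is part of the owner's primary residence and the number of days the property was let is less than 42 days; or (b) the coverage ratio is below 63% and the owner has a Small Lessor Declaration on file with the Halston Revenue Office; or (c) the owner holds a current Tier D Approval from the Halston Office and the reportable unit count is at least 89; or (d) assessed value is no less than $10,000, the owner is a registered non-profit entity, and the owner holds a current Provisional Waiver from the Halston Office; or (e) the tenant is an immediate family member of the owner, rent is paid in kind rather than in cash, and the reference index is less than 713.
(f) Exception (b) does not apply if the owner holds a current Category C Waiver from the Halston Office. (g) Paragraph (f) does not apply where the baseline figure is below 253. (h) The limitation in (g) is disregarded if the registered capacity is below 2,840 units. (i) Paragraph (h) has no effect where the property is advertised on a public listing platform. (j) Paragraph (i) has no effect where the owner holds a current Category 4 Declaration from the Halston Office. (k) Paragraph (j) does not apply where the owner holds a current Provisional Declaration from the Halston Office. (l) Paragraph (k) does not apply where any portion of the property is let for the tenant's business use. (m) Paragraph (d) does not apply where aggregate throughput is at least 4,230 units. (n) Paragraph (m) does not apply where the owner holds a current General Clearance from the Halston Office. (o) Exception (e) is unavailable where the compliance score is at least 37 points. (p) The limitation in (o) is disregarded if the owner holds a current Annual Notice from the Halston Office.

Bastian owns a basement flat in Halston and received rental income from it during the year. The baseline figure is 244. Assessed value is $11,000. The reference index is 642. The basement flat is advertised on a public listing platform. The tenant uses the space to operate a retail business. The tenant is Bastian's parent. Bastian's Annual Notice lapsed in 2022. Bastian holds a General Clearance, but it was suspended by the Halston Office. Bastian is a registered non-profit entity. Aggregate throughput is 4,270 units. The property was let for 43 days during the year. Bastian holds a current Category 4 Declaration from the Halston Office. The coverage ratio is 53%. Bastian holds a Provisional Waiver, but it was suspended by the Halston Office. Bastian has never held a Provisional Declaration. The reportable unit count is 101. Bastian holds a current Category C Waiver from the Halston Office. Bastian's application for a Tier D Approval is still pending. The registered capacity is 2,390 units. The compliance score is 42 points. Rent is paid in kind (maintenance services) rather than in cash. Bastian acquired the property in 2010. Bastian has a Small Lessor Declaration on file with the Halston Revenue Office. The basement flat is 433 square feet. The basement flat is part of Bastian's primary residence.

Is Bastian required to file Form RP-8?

Yes — Bastian must file Form RP-8.

Exception (a) fails — the number of days the property was let is 43 days, not less than 42 days.
Exception (b) is satisfied on its face — the coverage ratio is 53%, below the 63% limit; a Small Lessor Declaration is on file. But: (f) applies — a current Category C Waiver is held. (g) is triggered (the baseline figure is 244, below the 253 limit), but is overridden by (h): (h) is engaged — the registered capacity is 2,390 units, below the 2,840 units limit. (i) would limit (h) — the property is publicly advertised — but (j) sets (i) aside: (j) is triggered — a current Category 4 Declaration is held. (k) is not triggered (there is no Provisional Declaration in force), so (j) stands. So (b) is unavailable.
Exception (c) does not apply: no current Tier D Approval is held.
Exception (d) requires that the owner holds a current Provisional Waiver from the Halston Office; but no current Provisional Waiver is held, so (d) is unavailable.
Exception (e): the tenant is an immediate family member; rent is paid in kind; the reference index is 642, less than the 713 limit — every condition holds. Turning to paragraphs (o)–(p): (o) is triggered — the compliance score is 42 points, meeting the 37 points threshold. (p) is not triggered (no current Annual Notice is held), so (o) stands. Exception (e) does not apply.
No exception is made out. Bastian falls within the general rule.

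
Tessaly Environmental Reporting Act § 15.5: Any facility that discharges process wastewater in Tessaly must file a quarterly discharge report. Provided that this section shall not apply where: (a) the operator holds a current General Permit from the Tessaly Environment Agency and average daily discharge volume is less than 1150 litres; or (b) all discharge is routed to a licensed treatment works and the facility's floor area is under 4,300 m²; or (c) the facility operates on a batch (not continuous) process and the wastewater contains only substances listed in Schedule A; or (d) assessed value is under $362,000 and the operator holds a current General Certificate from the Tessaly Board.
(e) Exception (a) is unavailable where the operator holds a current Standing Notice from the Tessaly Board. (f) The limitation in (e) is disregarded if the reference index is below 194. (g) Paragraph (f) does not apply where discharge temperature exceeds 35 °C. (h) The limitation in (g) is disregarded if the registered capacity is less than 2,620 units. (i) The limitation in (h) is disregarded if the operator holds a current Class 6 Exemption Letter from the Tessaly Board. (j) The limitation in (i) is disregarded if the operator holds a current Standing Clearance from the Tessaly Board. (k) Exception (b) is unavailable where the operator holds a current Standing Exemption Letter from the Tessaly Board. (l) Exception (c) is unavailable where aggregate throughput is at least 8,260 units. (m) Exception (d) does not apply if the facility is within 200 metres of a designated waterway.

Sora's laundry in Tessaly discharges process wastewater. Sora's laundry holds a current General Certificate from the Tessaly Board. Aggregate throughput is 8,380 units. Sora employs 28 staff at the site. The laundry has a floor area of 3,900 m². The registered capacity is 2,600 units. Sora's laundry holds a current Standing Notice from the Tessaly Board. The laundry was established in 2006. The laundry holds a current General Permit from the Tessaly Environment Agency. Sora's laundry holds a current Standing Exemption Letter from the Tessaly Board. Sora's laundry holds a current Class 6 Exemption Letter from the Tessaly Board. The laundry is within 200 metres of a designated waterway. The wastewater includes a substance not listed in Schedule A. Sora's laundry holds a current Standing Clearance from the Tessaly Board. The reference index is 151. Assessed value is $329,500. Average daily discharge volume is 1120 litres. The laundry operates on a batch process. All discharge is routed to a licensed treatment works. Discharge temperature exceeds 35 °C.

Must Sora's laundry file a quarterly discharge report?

No — exception (a) applies; Sora's laundry is not required to file a quarterly discharge report.

Exception (a) is satisfied on its face — a current General Permit is held; average daily discharge volume is 1120 litres, less than the 1150 litres limit. Under paragraphs (e)–(j): (e) would limit (a) — a current Standing Notice is held — but (f) sets (e) aside: (f) applies — the reference index is 151, below the 194 limit. (g) would limit (f) — discharge temperature exceeds 35 °C — but (h) sets (g) aside: (h) operates against (g): the registered capacity is 2,600 units, less than the 2,620 units limit. (i) operates (a current Class 6 Exemption Letter is held), but is overridden by (j): (j) operates — a current Standing Clearance is held. Exception (a) stands.
Exception (b) is satisfied on its face — discharge is routed to a licensed treatment works; the facility's floor area is 3,900 m², under the 4,300 m² limit. Turning to paragraph (k): (k) operates against (b): a current Standing Exemption Letter is held. So (b) is unavailable.
Exception (c) fails — the wastewater includes a non-Schedule-A substance.
Exception (d)'s conditions are all satisfied: assessed value is $329,500, under the $362,000 limit; a current General Certificate is held. But applying paragraph (m): (m) operates against (d): the laundry is within 200 m of a designated waterway. Exception (d) does not apply.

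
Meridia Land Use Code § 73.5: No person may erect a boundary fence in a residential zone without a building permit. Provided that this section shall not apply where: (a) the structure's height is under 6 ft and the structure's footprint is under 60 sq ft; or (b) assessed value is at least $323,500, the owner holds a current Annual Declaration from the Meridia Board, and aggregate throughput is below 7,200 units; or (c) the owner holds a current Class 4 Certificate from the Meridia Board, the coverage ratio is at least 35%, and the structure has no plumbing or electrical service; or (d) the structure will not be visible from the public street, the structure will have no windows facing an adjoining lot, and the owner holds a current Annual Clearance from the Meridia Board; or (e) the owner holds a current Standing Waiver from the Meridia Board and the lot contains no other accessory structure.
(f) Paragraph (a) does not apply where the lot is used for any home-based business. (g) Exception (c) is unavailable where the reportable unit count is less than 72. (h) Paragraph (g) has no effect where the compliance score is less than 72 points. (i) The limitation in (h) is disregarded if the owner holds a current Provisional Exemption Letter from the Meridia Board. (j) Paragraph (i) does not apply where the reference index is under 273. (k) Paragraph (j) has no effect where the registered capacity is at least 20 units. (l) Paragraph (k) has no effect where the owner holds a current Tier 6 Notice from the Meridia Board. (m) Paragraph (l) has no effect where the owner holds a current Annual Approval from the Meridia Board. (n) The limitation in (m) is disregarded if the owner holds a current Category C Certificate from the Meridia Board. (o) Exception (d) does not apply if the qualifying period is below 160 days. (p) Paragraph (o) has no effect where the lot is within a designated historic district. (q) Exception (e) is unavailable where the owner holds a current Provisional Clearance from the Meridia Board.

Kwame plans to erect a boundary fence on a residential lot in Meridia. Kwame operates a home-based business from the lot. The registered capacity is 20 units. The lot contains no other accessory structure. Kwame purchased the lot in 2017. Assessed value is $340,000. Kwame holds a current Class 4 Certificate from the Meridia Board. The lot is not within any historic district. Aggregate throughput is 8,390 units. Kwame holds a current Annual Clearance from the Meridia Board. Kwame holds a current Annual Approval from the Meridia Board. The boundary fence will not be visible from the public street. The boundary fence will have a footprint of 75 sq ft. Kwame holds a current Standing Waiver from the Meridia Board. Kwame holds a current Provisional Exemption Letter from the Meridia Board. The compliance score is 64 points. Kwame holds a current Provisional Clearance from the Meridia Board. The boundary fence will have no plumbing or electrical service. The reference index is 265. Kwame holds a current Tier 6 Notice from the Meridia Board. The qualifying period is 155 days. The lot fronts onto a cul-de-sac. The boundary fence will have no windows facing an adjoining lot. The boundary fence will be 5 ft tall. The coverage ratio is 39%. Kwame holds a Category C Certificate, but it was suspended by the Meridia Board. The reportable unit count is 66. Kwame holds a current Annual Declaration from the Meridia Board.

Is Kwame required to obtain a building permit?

Yes — Kwame must obtain a building permit.

Exception (a) requires that the structure's footprint is under 60 sq ft; but the structure's footprint is 75 sq ft, not under 60 sq ft, so (a) is unavailable.
Exception (b) requires that aggregate throughput is below 7,200 units; but aggregate throughput is 8,390 units, not below 7,200 units, so (b) is unavailable.
Exception (c) is satisfied on its face — a current Class 4 Certificate is held; the coverage ratio is 39%, meeting the 35% threshold; there is no plumbing or electrical service. But applying paragraphs (g)–(n): (g) operates against (c): the reportable unit count is 66, less than the 72 limit. (h) operates (the compliance score is 64 points, less than the 72 points limit), but is set aside by (i): (i) is triggered — a current Provisional Exemption Letter is held. (j) is triggered (the reference index is 265, under the 273 limit), but is displaced by (k): (k) operates — the registered capacity is 20 units, meeting the 20 units threshold. (l) is triggered (a current Tier 6 Notice is held), but is set aside by (m): (m) is engaged — a current Annual Approval is held. (n) is not triggered (no current Category C Certificate is held), so (m) stands. Exception (c) does not apply.
Exception (d)'s conditions are all satisfied: the structure will not be visible from the street; no windows face an adjoining lot; a current Annual Clearance is held. However, paragraphs (o)–(p) must be considered: (o) operates against (d): the qualifying period is 155 days, below the 160 days limit. (p), which would lift (o), is not engaged — the lot is not in a historic district. Exception (d) does not apply.
Exception (e): a current Standing Waiver is held; the lot has no other accessory structure — every condition holds. However, paragraph (q) must be considered: (q) operates against (e): a current Provisional Clearance is held. So (e) is unavailable.
Every exception is unavailable, so the rule governs.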